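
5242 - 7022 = - 1780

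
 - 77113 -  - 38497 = - 38616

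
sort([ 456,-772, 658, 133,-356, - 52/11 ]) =[ - 772, - 356,-52/11,133, 456, 658 ]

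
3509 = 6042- 2533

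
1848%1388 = 460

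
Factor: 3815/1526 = 2^( - 1 )*5^1 = 5/2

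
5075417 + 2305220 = 7380637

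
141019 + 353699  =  494718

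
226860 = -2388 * (-95 ) 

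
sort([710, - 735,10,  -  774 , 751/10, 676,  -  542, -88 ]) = [ - 774,- 735,-542,- 88 , 10, 751/10, 676,710 ] 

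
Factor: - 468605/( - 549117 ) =745/873 =3^(  -  2) * 5^1*97^(-1)*149^1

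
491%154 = 29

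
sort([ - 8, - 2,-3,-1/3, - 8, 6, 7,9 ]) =[ - 8, - 8, -3, - 2,- 1/3,6,7, 9 ]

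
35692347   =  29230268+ 6462079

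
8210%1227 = 848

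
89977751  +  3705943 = 93683694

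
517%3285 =517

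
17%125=17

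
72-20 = 52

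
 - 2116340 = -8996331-  -  6879991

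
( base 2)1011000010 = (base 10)706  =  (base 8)1302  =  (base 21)1cd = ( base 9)864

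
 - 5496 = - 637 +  - 4859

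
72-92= - 20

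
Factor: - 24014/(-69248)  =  2^(-6 )*541^( - 1) *12007^1  =  12007/34624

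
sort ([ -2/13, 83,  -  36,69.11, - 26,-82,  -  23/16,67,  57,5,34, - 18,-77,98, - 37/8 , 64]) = [ - 82, - 77 , - 36,-26, - 18, - 37/8 , - 23/16, - 2/13, 5,34,57,64, 67,69.11, 83,98]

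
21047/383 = 21047/383 =54.95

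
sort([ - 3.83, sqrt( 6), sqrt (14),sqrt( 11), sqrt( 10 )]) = [ - 3.83, sqrt(6),sqrt (10),sqrt(11) , sqrt( 14 )] 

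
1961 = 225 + 1736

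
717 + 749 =1466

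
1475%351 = 71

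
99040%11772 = 4864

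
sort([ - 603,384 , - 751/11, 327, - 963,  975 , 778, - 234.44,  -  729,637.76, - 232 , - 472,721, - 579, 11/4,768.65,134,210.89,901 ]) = [ - 963, - 729, - 603,  -  579  , - 472 ,-234.44, - 232, - 751/11, 11/4, 134 , 210.89,327 , 384, 637.76,721 , 768.65,778,  901,975 ]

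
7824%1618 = 1352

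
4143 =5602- 1459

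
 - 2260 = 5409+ - 7669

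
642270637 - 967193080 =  - 324922443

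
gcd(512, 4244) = 4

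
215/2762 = 215/2762 = 0.08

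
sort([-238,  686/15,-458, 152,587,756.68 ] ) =[ - 458, - 238, 686/15,152  ,  587,  756.68]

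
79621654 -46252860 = 33368794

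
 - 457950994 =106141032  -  564092026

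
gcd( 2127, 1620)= 3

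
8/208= 1/26 = 0.04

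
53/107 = 53/107= 0.50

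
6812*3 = 20436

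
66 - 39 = 27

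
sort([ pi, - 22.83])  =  [ - 22.83,pi ]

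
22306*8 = 178448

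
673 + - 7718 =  - 7045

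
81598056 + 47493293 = 129091349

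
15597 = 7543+8054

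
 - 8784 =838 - 9622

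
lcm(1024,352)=11264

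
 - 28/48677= - 28/48677  =  - 0.00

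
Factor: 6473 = 6473^1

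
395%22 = 21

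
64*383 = 24512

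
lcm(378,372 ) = 23436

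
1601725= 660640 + 941085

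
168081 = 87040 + 81041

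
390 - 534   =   - 144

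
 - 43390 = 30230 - 73620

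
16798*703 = 11808994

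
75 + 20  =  95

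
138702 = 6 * 23117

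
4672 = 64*73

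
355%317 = 38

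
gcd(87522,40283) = 1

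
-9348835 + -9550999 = -18899834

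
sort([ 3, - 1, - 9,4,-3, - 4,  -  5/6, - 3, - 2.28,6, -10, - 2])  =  [ - 10, - 9, - 4, - 3, - 3,  -  2.28,  -  2, - 1, - 5/6,3, 4, 6]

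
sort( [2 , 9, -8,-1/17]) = [  -  8, - 1/17,  2,9]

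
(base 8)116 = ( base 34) 2a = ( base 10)78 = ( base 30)2i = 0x4E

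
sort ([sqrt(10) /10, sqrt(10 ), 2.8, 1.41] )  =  [ sqrt(10 )/10,1.41, 2.8, sqrt(10 )]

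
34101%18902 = 15199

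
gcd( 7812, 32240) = 124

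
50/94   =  25/47 = 0.53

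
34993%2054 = 75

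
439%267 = 172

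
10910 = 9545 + 1365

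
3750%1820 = 110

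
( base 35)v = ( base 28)13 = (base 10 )31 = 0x1f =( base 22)19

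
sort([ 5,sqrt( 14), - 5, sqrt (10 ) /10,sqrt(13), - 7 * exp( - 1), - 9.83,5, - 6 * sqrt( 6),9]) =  [ - 6*sqrt(6 ),-9.83, - 5, - 7*exp (-1 ),  sqrt ( 10 )/10,sqrt( 13)  ,  sqrt ( 14), 5,5,  9]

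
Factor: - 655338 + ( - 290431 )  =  -11^1*127^1 * 677^1 = -945769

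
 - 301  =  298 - 599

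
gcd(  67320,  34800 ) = 120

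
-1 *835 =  - 835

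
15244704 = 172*88632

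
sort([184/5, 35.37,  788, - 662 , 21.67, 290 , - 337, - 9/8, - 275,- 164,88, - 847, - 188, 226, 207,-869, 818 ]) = [ - 869,-847, - 662, - 337,-275, - 188, - 164, - 9/8,  21.67, 35.37, 184/5, 88, 207, 226, 290, 788,818 ] 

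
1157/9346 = 1157/9346 = 0.12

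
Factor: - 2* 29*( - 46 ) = 2668 = 2^2 *23^1*29^1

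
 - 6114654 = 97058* ( - 63)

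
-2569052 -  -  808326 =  - 1760726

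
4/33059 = 4/33059=0.00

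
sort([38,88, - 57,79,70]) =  [ - 57,38,  70 , 79, 88 ] 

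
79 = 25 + 54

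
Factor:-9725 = - 5^2*389^1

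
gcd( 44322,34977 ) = 267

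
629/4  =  157 + 1/4 = 157.25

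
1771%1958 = 1771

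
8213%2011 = 169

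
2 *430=860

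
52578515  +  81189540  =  133768055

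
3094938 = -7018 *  ( - 441)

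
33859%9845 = 4324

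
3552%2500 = 1052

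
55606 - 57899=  - 2293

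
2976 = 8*372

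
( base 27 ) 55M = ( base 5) 110202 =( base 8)7332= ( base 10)3802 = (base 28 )4NM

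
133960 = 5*26792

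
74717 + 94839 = 169556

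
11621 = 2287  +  9334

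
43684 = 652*67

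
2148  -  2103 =45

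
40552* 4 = 162208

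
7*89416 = 625912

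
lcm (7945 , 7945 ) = 7945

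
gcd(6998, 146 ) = 2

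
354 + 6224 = 6578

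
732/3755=732/3755 = 0.19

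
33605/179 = 33605/179 = 187.74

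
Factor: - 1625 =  - 5^3*13^1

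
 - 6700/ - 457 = 6700/457 = 14.66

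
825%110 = 55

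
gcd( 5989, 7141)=1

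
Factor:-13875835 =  - 5^1*41^1*113^1*599^1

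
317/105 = 317/105  =  3.02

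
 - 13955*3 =-41865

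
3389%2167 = 1222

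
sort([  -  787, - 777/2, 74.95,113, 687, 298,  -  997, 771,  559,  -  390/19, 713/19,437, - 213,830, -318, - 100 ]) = [  -  997, - 787, - 777/2, - 318, - 213,  -  100, - 390/19, 713/19,74.95,113, 298,437,559, 687,771,830]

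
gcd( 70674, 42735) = 3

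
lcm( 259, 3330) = 23310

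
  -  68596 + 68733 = 137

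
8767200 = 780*11240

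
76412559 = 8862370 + 67550189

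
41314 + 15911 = 57225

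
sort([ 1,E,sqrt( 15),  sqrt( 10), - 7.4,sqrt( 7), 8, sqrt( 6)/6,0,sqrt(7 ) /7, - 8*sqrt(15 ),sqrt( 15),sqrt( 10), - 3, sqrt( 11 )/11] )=[ -8*sqrt (15), - 7.4,-3,0,sqrt (11)/11, sqrt( 7)/7,sqrt( 6 ) /6,1,sqrt(7) , E , sqrt( 10), sqrt( 10 ),sqrt( 15 ),sqrt( 15), 8 ] 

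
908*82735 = 75123380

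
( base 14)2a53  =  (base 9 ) 11276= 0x1D61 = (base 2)1110101100001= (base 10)7521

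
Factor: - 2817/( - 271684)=9/868 = 2^(-2)*3^2*7^ ( - 1)*31^( - 1 ) 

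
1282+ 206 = 1488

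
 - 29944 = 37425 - 67369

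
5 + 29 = 34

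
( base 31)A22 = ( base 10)9674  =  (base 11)72a5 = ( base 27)d78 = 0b10010111001010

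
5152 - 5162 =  - 10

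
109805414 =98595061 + 11210353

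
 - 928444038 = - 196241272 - 732202766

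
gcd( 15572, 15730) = 2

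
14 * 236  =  3304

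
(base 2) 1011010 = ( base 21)46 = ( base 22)42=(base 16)5a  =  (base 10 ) 90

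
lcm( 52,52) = 52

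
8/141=8/141  =  0.06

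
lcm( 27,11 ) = 297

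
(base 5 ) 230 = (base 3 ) 2102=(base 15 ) 45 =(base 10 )65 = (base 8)101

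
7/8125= 7/8125= 0.00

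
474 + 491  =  965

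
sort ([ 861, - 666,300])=[ - 666,  300,861 ]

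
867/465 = 1 + 134/155 = 1.86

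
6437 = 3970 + 2467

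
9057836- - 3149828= 12207664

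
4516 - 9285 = -4769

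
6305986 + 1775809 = 8081795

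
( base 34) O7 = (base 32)PN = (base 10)823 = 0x337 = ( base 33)ov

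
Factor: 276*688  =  2^6*3^1*23^1*43^1 =189888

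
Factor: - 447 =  - 3^1*149^1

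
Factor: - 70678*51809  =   - 3661756502 = -2^1*103^1*503^1*35339^1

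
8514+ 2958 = 11472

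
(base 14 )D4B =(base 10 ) 2615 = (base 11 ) 1a68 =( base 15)B95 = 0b101000110111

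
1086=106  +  980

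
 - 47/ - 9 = 5 + 2/9 = 5.22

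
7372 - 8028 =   -  656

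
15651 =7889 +7762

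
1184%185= 74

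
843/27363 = 281/9121 = 0.03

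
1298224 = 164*7916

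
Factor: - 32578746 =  -2^1*3^1*383^1*14177^1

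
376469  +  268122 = 644591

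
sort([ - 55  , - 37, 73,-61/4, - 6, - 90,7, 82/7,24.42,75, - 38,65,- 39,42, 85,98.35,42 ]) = [ - 90, - 55 , - 39, - 38,-37, - 61/4, - 6, 7, 82/7, 24.42,42,42,65,73,  75, 85, 98.35] 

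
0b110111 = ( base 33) 1M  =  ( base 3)2001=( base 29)1q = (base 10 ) 55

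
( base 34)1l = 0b110111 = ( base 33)1m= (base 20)2f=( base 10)55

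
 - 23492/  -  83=283+3/83 = 283.04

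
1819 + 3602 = 5421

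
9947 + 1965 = 11912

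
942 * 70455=66368610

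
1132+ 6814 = 7946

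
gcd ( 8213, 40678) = 43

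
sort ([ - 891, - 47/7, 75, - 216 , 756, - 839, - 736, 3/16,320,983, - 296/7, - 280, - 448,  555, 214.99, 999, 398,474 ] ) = [ - 891, - 839, - 736, - 448, - 280, - 216, - 296/7, - 47/7 , 3/16,  75, 214.99,320,398  ,  474, 555,  756,  983,999]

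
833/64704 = 833/64704 = 0.01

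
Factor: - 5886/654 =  - 3^2 = -9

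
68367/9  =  7596 + 1/3 = 7596.33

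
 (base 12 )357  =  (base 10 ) 499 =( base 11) 414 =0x1f3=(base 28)hn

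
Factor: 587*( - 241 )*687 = - 97187829 = - 3^1 * 229^1*241^1* 587^1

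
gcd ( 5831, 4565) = 1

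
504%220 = 64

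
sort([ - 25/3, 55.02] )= [-25/3,55.02] 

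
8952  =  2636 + 6316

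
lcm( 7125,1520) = 114000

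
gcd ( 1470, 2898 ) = 42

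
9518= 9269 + 249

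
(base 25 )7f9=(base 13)2221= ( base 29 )5j3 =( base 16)1297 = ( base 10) 4759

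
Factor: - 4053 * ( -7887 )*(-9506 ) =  - 303868900566 = - 2^1 * 3^2*7^3*11^1*97^1*193^1*239^1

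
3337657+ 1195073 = 4532730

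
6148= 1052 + 5096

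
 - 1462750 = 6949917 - 8412667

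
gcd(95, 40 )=5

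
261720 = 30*8724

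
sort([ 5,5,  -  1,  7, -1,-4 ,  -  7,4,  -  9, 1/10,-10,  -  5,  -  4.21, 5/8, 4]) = [ - 10,  -  9, - 7, - 5, - 4.21, - 4,- 1, - 1 , 1/10,5/8, 4, 4 , 5,  5, 7]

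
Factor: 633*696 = 2^3 * 3^2*29^1*211^1 = 440568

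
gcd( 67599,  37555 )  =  7511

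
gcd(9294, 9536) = 2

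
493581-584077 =-90496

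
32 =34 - 2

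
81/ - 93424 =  - 1 + 93343/93424 = - 0.00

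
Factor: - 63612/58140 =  - 93/85 = - 3^1*5^( - 1) * 17^(- 1)*31^1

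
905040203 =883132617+21907586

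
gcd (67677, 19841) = 1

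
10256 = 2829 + 7427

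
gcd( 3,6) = 3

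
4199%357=272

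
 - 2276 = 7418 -9694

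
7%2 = 1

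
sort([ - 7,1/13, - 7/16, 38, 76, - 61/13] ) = [-7, - 61/13, - 7/16, 1/13, 38, 76 ] 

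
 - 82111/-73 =1124+59/73=1124.81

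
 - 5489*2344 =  - 12866216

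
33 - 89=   -  56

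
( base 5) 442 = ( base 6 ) 322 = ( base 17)73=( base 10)122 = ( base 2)1111010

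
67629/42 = 1610 + 3/14 = 1610.21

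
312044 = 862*362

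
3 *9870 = 29610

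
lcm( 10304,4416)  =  30912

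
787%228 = 103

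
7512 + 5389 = 12901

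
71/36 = 1+ 35/36 = 1.97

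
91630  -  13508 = 78122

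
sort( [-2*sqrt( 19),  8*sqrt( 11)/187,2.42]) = [- 2 * sqrt(19), 8*sqrt( 11)/187, 2.42 ] 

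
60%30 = 0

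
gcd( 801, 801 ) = 801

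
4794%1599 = 1596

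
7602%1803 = 390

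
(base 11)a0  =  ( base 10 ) 110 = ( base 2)1101110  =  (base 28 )3q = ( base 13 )86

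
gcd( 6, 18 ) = 6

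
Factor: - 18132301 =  - 11^1 * 1648391^1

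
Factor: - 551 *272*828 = -2^6*3^2*17^1*19^1* 23^1*29^1 = - 124094016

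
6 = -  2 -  - 8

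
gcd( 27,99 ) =9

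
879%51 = 12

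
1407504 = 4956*284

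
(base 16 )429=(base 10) 1065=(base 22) 249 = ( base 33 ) w9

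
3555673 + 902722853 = 906278526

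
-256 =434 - 690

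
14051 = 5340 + 8711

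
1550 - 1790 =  - 240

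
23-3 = 20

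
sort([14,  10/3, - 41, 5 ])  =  [ - 41, 10/3,5,  14]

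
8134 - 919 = 7215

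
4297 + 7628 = 11925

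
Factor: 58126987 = 58126987^1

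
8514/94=90 + 27/47 = 90.57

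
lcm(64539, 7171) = 64539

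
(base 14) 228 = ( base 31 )DP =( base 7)1151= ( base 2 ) 110101100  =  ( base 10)428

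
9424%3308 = 2808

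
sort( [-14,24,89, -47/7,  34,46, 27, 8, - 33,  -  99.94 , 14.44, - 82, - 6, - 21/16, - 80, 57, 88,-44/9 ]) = [ - 99.94,-82, - 80,  -  33,  -  14, - 47/7, - 6, - 44/9,-21/16, 8, 14.44, 24, 27, 34, 46,57,88,89]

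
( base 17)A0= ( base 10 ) 170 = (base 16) aa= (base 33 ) 55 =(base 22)7g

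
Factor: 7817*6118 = 47824406= 2^1*7^1*19^1*23^1*7817^1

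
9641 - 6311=3330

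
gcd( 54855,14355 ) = 45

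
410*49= 20090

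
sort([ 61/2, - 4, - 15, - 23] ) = [ - 23, -15, - 4, 61/2 ] 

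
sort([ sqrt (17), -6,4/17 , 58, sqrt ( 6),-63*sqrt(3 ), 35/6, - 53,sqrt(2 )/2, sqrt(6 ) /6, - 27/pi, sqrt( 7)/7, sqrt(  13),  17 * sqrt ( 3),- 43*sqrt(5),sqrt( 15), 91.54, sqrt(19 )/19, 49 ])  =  [  -  63*sqrt (3),-43*sqrt(5), - 53, - 27/pi, - 6, sqrt( 19 ) /19 , 4/17, sqrt( 7 ) /7 , sqrt( 6 ) /6, sqrt(2 )/2, sqrt( 6), sqrt( 13), sqrt( 15),sqrt( 17), 35/6,17* sqrt( 3),  49, 58, 91.54 ]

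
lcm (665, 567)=53865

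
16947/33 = 5649/11 = 513.55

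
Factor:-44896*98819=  - 2^5*7^1*19^1*23^1*61^1*743^1 = - 4436577824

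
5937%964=153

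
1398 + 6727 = 8125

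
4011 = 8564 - 4553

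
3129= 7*447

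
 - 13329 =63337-76666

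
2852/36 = 713/9 =79.22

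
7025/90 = 78 + 1/18= 78.06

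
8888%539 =264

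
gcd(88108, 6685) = 1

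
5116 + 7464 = 12580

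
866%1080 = 866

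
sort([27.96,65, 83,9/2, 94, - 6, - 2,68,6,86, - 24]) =[ -24,-6,-2,9/2,6,27.96 , 65, 68, 83, 86, 94 ] 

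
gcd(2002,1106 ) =14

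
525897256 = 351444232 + 174453024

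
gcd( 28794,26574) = 6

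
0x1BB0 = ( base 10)7088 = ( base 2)1101110110000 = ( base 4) 1232300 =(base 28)914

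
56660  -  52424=4236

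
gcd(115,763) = 1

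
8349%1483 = 934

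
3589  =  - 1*( - 3589)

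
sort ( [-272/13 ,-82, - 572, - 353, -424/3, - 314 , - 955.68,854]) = [ - 955.68, - 572, - 353, - 314 , - 424/3, - 82,-272/13, 854]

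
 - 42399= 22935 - 65334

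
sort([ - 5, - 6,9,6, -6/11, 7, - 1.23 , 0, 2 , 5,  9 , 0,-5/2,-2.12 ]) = [ - 6 , - 5,-5/2, - 2.12, - 1.23, - 6/11,0, 0,2,5, 6, 7, 9, 9]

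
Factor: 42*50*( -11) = - 23100 = - 2^2*3^1*5^2*7^1 * 11^1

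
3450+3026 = 6476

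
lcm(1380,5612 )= 84180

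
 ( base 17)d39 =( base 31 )3U4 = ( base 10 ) 3817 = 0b111011101001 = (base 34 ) 3A9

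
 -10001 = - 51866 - -41865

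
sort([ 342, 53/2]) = [ 53/2, 342 ] 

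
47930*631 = 30243830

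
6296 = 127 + 6169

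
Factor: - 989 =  - 23^1 * 43^1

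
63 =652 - 589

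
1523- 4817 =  - 3294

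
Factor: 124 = 2^2*31^1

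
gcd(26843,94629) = 1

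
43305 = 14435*3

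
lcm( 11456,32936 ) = 263488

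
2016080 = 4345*464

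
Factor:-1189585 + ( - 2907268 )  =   - 4096853 = - 4096853^1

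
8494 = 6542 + 1952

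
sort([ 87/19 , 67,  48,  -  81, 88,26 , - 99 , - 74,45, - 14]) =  [ - 99, - 81,-74, - 14,87/19, 26 , 45,48,67, 88]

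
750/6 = 125 = 125.00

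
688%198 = 94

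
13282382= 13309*998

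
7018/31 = 7018/31 = 226.39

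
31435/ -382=  -  31435/382 = - 82.29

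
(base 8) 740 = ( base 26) IC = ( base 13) 2AC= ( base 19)165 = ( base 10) 480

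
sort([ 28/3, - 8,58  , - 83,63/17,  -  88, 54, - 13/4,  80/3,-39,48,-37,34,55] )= [ - 88, -83, - 39, - 37, - 8, - 13/4,63/17,28/3,80/3,34,48,54 , 55,58]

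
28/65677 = 28/65677 = 0.00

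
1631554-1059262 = 572292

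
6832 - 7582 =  - 750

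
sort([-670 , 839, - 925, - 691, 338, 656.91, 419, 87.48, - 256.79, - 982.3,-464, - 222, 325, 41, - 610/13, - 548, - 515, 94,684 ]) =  [ - 982.3, - 925,  -  691, - 670, -548, - 515, - 464,  -  256.79, - 222,  -  610/13,41,87.48, 94, 325, 338, 419 , 656.91 , 684, 839]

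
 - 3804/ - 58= 1902/29 = 65.59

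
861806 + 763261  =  1625067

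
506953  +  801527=1308480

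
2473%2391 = 82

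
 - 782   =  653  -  1435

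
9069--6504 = 15573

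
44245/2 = 44245/2 = 22122.50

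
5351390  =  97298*55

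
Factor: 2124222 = 2^1 * 3^1*354037^1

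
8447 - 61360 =-52913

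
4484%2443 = 2041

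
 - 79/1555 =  -1 + 1476/1555 = - 0.05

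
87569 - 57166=30403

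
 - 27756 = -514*54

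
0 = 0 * 749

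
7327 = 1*7327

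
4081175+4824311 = 8905486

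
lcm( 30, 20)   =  60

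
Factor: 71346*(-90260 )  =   - 6439689960  =  - 2^3 * 3^1*5^1*11^1*23^1*47^1*4513^1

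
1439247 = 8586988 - 7147741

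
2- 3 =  - 1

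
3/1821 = 1/607 = 0.00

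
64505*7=451535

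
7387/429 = 17+94/429 =17.22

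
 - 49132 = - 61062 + 11930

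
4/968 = 1/242 =0.00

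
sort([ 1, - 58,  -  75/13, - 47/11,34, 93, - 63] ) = [- 63, - 58,-75/13,-47/11, 1, 34, 93]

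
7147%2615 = 1917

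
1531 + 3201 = 4732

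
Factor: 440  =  2^3 * 5^1*11^1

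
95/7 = 13 + 4/7 = 13.57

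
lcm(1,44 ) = 44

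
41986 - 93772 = -51786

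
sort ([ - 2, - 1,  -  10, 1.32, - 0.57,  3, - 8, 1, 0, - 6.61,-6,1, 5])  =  [ - 10,  -  8, - 6.61, - 6, - 2, - 1, - 0.57, 0,1,  1, 1.32, 3,5]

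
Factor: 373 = 373^1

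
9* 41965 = 377685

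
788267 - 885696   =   - 97429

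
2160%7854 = 2160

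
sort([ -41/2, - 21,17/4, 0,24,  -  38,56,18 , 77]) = [ - 38,  -  21,-41/2,  0 , 17/4, 18,24,56, 77 ]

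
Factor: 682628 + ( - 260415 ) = 422213 = 11^1*131^1*293^1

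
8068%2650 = 118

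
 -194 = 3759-3953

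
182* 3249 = 591318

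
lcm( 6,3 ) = 6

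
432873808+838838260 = 1271712068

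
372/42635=372/42635 = 0.01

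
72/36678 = 12/6113 = 0.00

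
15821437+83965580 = 99787017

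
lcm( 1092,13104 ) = 13104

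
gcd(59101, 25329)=8443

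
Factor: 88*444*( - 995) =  - 2^5*3^1*5^1 * 11^1*37^1*199^1 = - 38876640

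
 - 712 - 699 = -1411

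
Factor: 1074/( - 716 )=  - 2^( - 1)*3^1 =- 3/2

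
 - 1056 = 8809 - 9865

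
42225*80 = 3378000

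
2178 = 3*726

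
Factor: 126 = 2^1* 3^2*7^1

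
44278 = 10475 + 33803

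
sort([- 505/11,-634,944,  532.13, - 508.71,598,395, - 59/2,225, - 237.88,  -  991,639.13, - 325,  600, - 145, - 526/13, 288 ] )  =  [ - 991 , - 634, - 508.71, - 325, - 237.88, - 145,  -  505/11 ,-526/13, - 59/2,225, 288,395 , 532.13, 598,  600,  639.13,944]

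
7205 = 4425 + 2780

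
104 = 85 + 19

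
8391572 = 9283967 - 892395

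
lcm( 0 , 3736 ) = 0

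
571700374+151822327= 723522701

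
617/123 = 5 + 2/123 = 5.02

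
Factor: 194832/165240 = 2^1*3^(- 2 )*5^ ( - 1)*11^1*17^(-1) * 41^1 = 902/765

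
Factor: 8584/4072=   29^1*37^1 * 509^ ( - 1 ) = 1073/509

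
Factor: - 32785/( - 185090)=2^ (-1 )  *  79^1*223^( - 1)=79/446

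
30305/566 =30305/566 =53.54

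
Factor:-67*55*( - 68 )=2^2*5^1*11^1* 17^1*67^1=250580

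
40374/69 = 13458/23 = 585.13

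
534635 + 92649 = 627284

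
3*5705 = 17115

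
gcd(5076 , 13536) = 1692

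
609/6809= 609/6809 = 0.09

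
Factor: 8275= 5^2*331^1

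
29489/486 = 29489/486 =60.68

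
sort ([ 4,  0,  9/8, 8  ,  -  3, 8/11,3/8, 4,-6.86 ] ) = [ - 6.86, - 3  ,  0,3/8, 8/11, 9/8,4,4, 8] 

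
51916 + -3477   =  48439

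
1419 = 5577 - 4158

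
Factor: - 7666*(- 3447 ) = 2^1*3^2 * 383^1*3833^1 = 26424702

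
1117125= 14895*75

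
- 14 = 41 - 55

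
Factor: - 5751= -3^4*71^1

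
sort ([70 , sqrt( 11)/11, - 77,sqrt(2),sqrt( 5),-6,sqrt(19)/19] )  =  [  -  77,  -  6,sqrt(19 )/19, sqrt ( 11)/11,sqrt( 2 ), sqrt( 5) , 70]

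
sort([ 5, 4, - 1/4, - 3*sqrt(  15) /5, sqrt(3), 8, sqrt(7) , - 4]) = [ - 4, - 3*sqrt(15)/5, - 1/4, sqrt(3 ), sqrt( 7), 4, 5,8] 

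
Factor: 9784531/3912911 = 157^ ( - 1)*643^1*15217^1 * 24923^( - 1)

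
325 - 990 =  - 665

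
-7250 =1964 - 9214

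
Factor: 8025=3^1 * 5^2 *107^1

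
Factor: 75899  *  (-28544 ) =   -  2166461056 = -2^7*71^1 *223^1*1069^1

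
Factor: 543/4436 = 2^( - 2) * 3^1* 181^1 * 1109^(-1) 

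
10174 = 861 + 9313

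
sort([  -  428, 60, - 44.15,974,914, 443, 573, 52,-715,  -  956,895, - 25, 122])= [ - 956, - 715, -428, - 44.15, - 25, 52,60, 122,443,573, 895, 914, 974 ]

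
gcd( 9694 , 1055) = 1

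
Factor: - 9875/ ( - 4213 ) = 5^3 * 11^( - 1 )*79^1 * 383^(  -  1 ) 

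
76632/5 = 76632/5 = 15326.40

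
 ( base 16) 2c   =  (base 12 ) 38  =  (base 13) 35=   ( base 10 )44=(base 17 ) 2A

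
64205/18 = 3566 + 17/18 = 3566.94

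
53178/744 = 71+59/124 = 71.48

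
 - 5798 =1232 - 7030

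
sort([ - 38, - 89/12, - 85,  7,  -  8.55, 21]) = [ - 85, - 38, - 8.55,-89/12,7,21]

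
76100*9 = 684900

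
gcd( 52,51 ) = 1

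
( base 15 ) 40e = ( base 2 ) 1110010010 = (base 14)494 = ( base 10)914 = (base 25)1BE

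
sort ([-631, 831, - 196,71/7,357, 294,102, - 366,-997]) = [-997,  -  631, - 366, - 196, 71/7,102, 294,357, 831]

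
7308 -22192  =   - 14884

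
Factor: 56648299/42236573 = 37^( - 1)*67^1*659^1*1283^1*1141529^ (-1 ) 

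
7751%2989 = 1773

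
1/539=1/539 = 0.00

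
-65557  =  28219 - 93776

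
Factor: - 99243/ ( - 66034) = 2^( - 1 )*3^2*137^( - 1)*241^(-1 )*11027^1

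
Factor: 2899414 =2^1*7^1*73^1*2837^1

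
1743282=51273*34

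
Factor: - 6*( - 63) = 2^1*3^3 * 7^1 = 378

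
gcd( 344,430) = 86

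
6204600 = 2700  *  2298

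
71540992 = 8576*8342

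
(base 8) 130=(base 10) 88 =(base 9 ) 107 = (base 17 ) 53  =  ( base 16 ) 58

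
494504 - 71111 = 423393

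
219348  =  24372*9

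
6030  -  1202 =4828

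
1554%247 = 72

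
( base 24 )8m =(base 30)74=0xd6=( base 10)214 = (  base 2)11010110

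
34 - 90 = - 56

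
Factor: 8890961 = 379^1 * 23459^1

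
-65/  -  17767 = 65/17767 = 0.00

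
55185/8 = 55185/8 = 6898.12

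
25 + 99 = 124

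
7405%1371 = 550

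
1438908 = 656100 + 782808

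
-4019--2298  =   - 1721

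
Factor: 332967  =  3^1*110989^1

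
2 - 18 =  -16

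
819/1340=819/1340 = 0.61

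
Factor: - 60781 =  - 7^1 *19^1*457^1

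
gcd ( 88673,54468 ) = 1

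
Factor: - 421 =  - 421^1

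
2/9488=1/4744=0.00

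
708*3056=2163648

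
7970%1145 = 1100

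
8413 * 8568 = 72082584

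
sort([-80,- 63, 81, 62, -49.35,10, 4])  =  [-80, -63, - 49.35,4, 10,62,81]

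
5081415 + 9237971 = 14319386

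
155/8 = 155/8  =  19.38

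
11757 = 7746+4011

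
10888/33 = 10888/33=329.94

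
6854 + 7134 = 13988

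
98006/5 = 19601 + 1/5 = 19601.20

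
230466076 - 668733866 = - 438267790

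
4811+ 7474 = 12285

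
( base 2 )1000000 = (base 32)20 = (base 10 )64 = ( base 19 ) 37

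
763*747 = 569961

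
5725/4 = 5725/4  =  1431.25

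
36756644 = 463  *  79388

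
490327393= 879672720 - 389345327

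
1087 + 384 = 1471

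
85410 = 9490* 9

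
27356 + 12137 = 39493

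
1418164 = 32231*44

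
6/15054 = 1/2509 = 0.00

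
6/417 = 2/139 =0.01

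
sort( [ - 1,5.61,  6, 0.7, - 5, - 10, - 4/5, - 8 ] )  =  [ - 10, - 8, - 5, - 1, - 4/5,  0.7,5.61,6] 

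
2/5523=2/5523 = 0.00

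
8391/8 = 8391/8=1048.88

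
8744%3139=2466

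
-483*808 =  - 390264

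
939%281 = 96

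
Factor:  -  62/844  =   - 31/422=-2^( - 1)*31^1*211^ (  -  1) 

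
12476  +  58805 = 71281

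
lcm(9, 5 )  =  45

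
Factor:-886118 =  - 2^1 *443059^1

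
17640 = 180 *98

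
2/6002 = 1/3001 = 0.00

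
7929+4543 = 12472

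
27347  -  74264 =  - 46917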